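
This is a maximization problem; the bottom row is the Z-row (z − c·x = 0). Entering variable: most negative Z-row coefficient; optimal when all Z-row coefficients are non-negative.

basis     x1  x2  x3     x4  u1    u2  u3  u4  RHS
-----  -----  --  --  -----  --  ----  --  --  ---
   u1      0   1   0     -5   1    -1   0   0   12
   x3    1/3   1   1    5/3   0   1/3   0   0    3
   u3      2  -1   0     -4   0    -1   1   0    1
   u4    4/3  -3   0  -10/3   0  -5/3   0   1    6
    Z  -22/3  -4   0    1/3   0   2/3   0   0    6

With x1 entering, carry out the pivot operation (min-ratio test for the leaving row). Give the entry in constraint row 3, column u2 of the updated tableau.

Ratio test on column x1 — row 1: entry 0 ≤ 0; row 2: 3/(1/3) = 9; row 3: 1/2 = 1/2; row 4: 6/(4/3) = 9/2. Minimum is 1/2 at row 3 (u3 leaves); pivot element 2.
Divide row 3 by 2; eliminate column x1 from the other rows.
In the new row 3, the u2 entry is the old entry divided by the pivot: (-1)/2 = -1/2.

-1/2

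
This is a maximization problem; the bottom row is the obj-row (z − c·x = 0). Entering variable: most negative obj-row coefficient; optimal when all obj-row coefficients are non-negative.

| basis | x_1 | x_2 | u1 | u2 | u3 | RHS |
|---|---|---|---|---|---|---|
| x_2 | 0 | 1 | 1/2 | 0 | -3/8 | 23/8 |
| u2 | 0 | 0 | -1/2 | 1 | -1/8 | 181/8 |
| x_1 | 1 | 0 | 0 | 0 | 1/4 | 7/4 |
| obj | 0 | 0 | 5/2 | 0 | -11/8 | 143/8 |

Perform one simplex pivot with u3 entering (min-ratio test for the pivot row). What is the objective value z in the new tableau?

55/2

Ratio test on column u3 — row 1: entry -3/8 ≤ 0; row 2: entry -1/8 ≤ 0; row 3: (7/4)/(1/4) = 7. Minimum is 7 at row 3 (x_1 leaves); pivot element 1/4.
Pivot on row 3; the obj-row RHS becomes 143/8 − (-11/8)·7 = 55/2.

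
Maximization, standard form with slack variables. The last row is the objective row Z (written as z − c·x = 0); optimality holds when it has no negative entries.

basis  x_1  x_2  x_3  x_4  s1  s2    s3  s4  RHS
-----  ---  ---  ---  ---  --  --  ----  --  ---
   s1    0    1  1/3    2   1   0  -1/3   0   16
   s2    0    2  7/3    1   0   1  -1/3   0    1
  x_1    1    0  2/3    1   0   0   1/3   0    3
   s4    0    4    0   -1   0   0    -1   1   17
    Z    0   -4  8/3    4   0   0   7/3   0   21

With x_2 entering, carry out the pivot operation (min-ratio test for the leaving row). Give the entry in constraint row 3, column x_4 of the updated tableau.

Ratio test on column x_2 — row 1: 16/1 = 16; row 2: 1/2 = 1/2; row 3: entry 0 ≤ 0; row 4: 17/4 = 17/4. Minimum is 1/2 at row 2 (s2 leaves); pivot element 2.
Divide row 2 by 2; eliminate column x_2 from the other rows.
Row 3 update in column x_4: 1 − 0·(1/2) = 1.

1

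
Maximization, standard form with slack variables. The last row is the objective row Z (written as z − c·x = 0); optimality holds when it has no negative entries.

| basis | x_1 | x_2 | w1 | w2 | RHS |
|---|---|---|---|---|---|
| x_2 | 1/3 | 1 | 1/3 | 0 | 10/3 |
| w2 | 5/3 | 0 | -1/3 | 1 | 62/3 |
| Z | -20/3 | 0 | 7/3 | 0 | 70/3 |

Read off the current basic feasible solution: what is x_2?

x_2 is basic (row 1); its value is the RHS of that row, 10/3.

10/3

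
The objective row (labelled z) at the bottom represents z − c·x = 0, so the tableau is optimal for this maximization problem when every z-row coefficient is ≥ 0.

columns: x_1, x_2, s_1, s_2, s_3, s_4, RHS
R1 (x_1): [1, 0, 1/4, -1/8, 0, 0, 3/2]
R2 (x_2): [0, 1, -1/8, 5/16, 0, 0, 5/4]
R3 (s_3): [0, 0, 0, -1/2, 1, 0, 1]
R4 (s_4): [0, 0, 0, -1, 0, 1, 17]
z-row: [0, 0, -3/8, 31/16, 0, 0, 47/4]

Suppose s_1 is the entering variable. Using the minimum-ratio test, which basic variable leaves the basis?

Column s_1 entries and ratios — x_1: (3/2)/(1/4) = 6; x_2: -1/8 ≤ 0, skip; s_3: 0 ≤ 0, skip; s_4: 0 ≤ 0, skip.
Smallest ratio is 6 in the row of x_1, so x_1 leaves.

x_1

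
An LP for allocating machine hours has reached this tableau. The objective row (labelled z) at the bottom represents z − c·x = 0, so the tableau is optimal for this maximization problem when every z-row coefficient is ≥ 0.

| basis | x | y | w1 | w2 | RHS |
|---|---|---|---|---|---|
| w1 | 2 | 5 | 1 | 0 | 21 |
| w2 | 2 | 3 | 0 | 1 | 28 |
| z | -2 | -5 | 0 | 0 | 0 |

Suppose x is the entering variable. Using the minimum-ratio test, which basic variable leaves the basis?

Column x entries and ratios — w1: 21/2 = 21/2; w2: 28/2 = 14.
Smallest ratio is 21/2 in the row of w1, so w1 leaves.

w1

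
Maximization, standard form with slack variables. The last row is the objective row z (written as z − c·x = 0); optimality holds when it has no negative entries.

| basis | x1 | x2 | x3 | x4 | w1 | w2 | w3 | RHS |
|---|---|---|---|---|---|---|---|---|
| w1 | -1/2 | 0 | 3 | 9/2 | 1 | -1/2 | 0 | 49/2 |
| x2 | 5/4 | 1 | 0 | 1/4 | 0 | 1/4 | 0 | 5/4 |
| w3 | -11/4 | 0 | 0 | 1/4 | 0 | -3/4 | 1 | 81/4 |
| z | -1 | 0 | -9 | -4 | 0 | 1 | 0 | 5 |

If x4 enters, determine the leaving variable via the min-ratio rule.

x2

Column x4 entries and ratios — w1: (49/2)/(9/2) = 49/9; x2: (5/4)/(1/4) = 5; w3: (81/4)/(1/4) = 81.
Smallest ratio is 5 in the row of x2, so x2 leaves.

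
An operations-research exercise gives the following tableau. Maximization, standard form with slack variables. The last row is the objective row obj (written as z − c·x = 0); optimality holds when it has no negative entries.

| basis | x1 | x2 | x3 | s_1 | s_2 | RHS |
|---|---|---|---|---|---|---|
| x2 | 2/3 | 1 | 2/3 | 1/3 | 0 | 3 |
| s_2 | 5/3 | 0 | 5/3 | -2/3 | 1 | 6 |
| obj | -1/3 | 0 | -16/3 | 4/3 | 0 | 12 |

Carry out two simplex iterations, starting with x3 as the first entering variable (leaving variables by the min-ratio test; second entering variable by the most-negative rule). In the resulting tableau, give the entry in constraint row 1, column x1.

0

Ratio test on column x3 — row 1: 3/(2/3) = 9/2; row 2: 6/(5/3) = 18/5. Minimum is 18/5 at row 2 (s_2 leaves); pivot element 5/3.
Divide row 2 by 5/3; eliminate column x3 from the other rows.
Second iteration: most negative obj-row entry is -4/5 in column s_1, so s_1 enters.
Ratio test on column s_1 — row 1: (3/5)/(3/5) = 1; row 2: entry -2/5 ≤ 0. Minimum is 1 at row 1 (x2 leaves); pivot element 3/5.
Divide row 1 by 3/5; eliminate column s_1 from the other rows.
After both pivots, the entry at constraint row 1, column x1 is 0.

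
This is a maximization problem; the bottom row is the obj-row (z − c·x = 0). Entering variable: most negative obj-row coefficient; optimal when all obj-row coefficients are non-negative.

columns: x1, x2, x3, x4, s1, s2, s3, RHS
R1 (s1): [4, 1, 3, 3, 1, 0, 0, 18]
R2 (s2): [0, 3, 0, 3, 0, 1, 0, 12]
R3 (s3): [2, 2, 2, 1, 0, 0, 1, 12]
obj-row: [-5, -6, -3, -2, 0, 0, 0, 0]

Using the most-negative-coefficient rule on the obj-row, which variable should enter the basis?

Negative obj-row entries: x1: -5, x2: -6, x3: -3, x4: -2.
The most negative is -6 in column x2, so x2 enters.

x2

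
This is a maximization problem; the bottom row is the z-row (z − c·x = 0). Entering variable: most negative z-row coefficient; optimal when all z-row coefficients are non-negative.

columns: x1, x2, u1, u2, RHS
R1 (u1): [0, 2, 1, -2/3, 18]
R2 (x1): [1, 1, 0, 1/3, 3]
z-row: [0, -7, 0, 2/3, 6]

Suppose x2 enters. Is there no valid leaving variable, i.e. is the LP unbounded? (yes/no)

Column x2 has positive entries in row(s) 1, 2, so the ratio test bounds it — not unbounded.

no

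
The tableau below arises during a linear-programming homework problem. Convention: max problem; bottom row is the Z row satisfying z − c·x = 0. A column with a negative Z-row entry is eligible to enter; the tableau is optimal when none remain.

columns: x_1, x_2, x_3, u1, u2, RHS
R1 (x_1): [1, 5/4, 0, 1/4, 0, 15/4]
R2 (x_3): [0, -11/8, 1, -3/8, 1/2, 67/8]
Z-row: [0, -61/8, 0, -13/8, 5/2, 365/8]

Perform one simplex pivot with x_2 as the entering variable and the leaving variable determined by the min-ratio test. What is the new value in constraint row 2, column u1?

-1/10

Ratio test on column x_2 — row 1: (15/4)/(5/4) = 3; row 2: entry -11/8 ≤ 0. Minimum is 3 at row 1 (x_1 leaves); pivot element 5/4.
Divide row 1 by 5/4; eliminate column x_2 from the other rows.
Row 2 update in column u1: -3/8 − (-11/8)·(1/5) = -1/10.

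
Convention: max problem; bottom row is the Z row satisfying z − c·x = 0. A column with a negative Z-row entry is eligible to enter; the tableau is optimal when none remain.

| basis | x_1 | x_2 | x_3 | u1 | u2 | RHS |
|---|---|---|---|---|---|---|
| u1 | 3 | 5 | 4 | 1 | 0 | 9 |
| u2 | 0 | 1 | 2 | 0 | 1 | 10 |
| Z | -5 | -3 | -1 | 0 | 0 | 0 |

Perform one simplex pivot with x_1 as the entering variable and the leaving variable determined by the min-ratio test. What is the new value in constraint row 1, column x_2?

Ratio test on column x_1 — row 1: 9/3 = 3; row 2: entry 0 ≤ 0. Minimum is 3 at row 1 (u1 leaves); pivot element 3.
Divide row 1 by 3; eliminate column x_1 from the other rows.
In the new row 1, the x_2 entry is the old entry divided by the pivot: 5/3 = 5/3.

5/3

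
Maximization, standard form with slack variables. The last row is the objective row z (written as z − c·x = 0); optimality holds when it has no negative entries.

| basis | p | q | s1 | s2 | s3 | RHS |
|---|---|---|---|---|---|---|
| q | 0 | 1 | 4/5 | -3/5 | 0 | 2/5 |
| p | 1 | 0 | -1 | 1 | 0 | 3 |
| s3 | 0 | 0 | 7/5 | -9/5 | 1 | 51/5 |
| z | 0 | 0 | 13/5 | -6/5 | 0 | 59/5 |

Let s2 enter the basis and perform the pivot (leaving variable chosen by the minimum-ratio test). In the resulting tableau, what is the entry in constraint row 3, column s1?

-2/5

Ratio test on column s2 — row 1: entry -3/5 ≤ 0; row 2: 3/1 = 3; row 3: entry -9/5 ≤ 0. Minimum is 3 at row 2 (p leaves); pivot element 1.
Divide row 2 by 1; eliminate column s2 from the other rows.
Row 3 update in column s1: 7/5 − (-9/5)·(-1) = -2/5.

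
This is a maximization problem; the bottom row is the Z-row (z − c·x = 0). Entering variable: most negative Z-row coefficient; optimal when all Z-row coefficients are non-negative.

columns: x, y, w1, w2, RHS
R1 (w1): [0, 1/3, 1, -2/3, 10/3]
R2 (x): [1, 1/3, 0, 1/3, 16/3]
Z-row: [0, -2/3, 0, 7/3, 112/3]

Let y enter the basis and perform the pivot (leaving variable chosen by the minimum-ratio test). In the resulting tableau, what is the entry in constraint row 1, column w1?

Ratio test on column y — row 1: (10/3)/(1/3) = 10; row 2: (16/3)/(1/3) = 16. Minimum is 10 at row 1 (w1 leaves); pivot element 1/3.
Divide row 1 by 1/3; eliminate column y from the other rows.
In the new row 1, the w1 entry is the old entry divided by the pivot: 1/(1/3) = 3.

3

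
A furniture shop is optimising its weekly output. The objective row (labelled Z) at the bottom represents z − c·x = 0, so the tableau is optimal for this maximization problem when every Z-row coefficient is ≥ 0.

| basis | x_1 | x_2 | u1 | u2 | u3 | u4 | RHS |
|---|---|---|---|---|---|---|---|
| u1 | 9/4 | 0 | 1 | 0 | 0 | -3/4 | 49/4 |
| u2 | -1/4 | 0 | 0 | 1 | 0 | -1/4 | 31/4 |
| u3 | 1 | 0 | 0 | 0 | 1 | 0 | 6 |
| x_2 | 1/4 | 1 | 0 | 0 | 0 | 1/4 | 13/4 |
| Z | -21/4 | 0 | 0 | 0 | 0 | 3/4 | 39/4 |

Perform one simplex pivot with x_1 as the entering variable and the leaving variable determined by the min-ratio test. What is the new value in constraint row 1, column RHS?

49/9

Ratio test on column x_1 — row 1: (49/4)/(9/4) = 49/9; row 2: entry -1/4 ≤ 0; row 3: 6/1 = 6; row 4: (13/4)/(1/4) = 13. Minimum is 49/9 at row 1 (u1 leaves); pivot element 9/4.
Divide row 1 by 9/4; eliminate column x_1 from the other rows.
In the new row 1, the RHS entry is the old entry divided by the pivot: (49/4)/(9/4) = 49/9.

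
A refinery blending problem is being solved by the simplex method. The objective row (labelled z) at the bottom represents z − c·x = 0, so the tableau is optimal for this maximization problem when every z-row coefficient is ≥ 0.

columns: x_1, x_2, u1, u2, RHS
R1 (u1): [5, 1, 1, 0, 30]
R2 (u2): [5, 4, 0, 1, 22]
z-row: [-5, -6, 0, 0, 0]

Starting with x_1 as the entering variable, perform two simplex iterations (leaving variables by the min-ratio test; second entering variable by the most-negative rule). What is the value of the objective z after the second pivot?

Ratio test on column x_1 — row 1: 30/5 = 6; row 2: 22/5 = 22/5. Minimum is 22/5 at row 2 (u2 leaves); pivot element 5.
Pivot on row 2; the z-row RHS becomes 0 − (-5)·(22/5) = 22.
Next entering variable (most negative z-row entry -2): x_2.
Ratio test on column x_2 — row 1: entry -3 ≤ 0; row 2: (22/5)/(4/5) = 11/2. Minimum is 11/2 at row 2 (x_1 leaves); pivot element 4/5.
After the second pivot the z-row RHS is 22 − (-2)·(11/2) = 33.

33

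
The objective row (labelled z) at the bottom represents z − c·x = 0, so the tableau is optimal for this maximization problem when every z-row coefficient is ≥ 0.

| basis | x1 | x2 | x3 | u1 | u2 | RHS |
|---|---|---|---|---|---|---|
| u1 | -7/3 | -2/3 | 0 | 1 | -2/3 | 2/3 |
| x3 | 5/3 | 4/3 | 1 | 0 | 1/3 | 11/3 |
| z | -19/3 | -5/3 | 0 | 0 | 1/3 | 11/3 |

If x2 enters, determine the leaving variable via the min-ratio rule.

x3

Column x2 entries and ratios — u1: -2/3 ≤ 0, skip; x3: (11/3)/(4/3) = 11/4.
Smallest ratio is 11/4 in the row of x3, so x3 leaves.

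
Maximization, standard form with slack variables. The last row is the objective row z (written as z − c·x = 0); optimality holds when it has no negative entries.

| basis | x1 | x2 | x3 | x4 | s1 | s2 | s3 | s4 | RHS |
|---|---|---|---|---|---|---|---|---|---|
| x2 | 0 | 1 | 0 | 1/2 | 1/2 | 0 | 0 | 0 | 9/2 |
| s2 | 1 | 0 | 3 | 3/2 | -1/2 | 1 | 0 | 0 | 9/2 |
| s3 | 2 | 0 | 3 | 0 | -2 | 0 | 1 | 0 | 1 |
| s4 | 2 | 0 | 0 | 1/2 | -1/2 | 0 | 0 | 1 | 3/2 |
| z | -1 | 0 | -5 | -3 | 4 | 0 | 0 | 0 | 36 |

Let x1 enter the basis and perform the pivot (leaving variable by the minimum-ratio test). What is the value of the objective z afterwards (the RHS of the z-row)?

Ratio test on column x1 — row 1: entry 0 ≤ 0; row 2: (9/2)/1 = 9/2; row 3: 1/2 = 1/2; row 4: (3/2)/2 = 3/4. Minimum is 1/2 at row 3 (s3 leaves); pivot element 2.
Pivot on row 3; the z-row RHS becomes 36 − (-1)·(1/2) = 73/2.

73/2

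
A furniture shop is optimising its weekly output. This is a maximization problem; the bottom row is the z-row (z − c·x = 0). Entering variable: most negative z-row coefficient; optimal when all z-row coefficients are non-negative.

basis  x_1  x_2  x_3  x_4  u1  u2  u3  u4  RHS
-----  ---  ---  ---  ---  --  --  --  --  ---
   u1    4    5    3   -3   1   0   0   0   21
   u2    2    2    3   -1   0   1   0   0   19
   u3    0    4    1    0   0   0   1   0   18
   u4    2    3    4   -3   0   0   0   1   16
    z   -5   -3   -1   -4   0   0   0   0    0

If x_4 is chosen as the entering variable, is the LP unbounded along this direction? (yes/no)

yes

Every constraint-row entry in column x_4 is ≤ 0, so increasing x_4 is unbounded.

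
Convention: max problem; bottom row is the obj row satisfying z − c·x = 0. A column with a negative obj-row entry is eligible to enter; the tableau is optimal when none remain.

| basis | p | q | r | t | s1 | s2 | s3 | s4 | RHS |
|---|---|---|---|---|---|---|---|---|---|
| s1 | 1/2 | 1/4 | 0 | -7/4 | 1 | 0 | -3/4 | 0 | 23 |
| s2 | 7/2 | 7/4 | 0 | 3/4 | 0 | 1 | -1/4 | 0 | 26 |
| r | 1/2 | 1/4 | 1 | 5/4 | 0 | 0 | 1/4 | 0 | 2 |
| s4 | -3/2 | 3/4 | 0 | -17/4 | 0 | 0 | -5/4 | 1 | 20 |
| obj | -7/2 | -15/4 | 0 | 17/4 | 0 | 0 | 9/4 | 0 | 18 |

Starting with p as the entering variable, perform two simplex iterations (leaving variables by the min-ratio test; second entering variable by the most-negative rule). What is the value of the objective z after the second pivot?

Ratio test on column p — row 1: 23/(1/2) = 46; row 2: 26/(7/2) = 52/7; row 3: 2/(1/2) = 4; row 4: entry -3/2 ≤ 0. Minimum is 4 at row 3 (r leaves); pivot element 1/2.
Pivot on row 3; the obj-row RHS becomes 18 − (-7/2)·4 = 32.
Next entering variable (most negative obj-row entry -2): q.
Ratio test on column q — row 1: entry 0 ≤ 0; row 2: entry 0 ≤ 0; row 3: 4/(1/2) = 8; row 4: 26/(3/2) = 52/3. Minimum is 8 at row 3 (p leaves); pivot element 1/2.
After the second pivot the obj-row RHS is 32 − (-2)·8 = 48.

48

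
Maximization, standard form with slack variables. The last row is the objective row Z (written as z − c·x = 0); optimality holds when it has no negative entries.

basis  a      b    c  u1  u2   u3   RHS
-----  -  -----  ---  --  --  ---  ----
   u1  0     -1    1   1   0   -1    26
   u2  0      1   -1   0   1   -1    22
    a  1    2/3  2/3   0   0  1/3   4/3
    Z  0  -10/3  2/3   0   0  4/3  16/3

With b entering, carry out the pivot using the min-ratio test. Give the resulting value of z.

12

Ratio test on column b — row 1: entry -1 ≤ 0; row 2: 22/1 = 22; row 3: (4/3)/(2/3) = 2. Minimum is 2 at row 3 (a leaves); pivot element 2/3.
Pivot on row 3; the Z-row RHS becomes 16/3 − (-10/3)·2 = 12.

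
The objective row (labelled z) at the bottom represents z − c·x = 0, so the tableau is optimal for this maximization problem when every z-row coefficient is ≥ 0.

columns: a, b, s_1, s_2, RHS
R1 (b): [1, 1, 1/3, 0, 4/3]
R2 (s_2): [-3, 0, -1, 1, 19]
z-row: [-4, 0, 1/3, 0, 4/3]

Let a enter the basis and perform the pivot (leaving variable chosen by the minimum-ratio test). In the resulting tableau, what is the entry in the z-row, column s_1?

5/3

Ratio test on column a — row 1: (4/3)/1 = 4/3; row 2: entry -3 ≤ 0. Minimum is 4/3 at row 1 (b leaves); pivot element 1.
Divide row 1 by 1; eliminate column a from the other rows.
z-row update in column s_1: 1/3 − (-4)·(1/3) = 5/3.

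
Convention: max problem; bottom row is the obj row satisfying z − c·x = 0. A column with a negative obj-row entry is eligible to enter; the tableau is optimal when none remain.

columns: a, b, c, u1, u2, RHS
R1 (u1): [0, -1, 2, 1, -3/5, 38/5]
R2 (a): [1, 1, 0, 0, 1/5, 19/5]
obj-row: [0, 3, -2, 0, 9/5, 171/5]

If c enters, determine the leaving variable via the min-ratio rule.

Column c entries and ratios — u1: (38/5)/2 = 19/5; a: 0 ≤ 0, skip.
Smallest ratio is 19/5 in the row of u1, so u1 leaves.

u1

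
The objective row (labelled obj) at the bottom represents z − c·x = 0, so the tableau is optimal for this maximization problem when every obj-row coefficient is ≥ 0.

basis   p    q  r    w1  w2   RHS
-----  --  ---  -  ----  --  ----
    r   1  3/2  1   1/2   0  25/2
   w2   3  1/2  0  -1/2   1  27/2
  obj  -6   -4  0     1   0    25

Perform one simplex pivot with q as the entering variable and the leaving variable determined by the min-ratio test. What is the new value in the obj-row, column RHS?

Ratio test on column q — row 1: (25/2)/(3/2) = 25/3; row 2: (27/2)/(1/2) = 27. Minimum is 25/3 at row 1 (r leaves); pivot element 3/2.
Divide row 1 by 3/2; eliminate column q from the other rows.
obj-row update in column RHS: 25 − (-4)·(25/3) = 175/3.

175/3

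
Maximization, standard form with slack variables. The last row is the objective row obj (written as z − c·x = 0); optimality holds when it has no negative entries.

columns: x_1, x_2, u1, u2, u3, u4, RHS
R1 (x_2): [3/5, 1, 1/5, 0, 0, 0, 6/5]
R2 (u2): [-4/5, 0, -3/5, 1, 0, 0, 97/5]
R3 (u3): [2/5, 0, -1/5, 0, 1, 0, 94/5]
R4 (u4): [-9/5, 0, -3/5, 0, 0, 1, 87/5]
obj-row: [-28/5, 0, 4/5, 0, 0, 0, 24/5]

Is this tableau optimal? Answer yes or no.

The obj-row has a negative entry -28/5 in column x_1, so it is not optimal.

no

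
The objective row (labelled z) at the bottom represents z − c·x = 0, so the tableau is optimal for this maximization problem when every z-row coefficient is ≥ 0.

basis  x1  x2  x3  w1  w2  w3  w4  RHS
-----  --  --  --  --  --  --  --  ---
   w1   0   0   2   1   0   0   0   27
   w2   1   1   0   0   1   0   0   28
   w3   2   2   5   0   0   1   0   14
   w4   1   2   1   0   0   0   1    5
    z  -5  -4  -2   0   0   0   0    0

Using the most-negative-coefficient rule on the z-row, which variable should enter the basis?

x1

Negative z-row entries: x1: -5, x2: -4, x3: -2.
The most negative is -5 in column x1, so x1 enters.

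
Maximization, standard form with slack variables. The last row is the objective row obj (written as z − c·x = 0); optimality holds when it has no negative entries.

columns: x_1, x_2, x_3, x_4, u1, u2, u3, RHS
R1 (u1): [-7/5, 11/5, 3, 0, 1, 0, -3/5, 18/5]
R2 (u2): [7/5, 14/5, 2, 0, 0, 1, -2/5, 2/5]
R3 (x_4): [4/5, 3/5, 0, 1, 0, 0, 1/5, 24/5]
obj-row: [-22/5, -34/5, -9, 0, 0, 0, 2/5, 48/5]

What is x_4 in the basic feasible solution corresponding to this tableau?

x_4 is basic (row 3); its value is the RHS of that row, 24/5.

24/5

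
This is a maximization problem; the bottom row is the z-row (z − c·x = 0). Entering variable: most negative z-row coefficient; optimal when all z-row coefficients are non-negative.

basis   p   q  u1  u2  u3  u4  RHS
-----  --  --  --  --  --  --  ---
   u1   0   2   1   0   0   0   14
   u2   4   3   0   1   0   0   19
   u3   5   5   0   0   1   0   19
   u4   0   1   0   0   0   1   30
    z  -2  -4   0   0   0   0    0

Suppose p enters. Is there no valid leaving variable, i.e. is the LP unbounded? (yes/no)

no

Column p has positive entries in row(s) 2, 3, so the ratio test bounds it — not unbounded.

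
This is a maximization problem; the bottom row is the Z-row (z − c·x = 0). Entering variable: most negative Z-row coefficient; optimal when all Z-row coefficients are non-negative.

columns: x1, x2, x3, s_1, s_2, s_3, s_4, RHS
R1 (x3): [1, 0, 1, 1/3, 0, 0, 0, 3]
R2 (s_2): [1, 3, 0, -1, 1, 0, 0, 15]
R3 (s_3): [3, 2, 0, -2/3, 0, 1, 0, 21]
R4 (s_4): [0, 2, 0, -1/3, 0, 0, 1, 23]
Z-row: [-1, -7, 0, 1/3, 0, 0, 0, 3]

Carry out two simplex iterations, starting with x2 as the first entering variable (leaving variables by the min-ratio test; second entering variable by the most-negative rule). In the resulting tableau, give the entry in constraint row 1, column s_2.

Ratio test on column x2 — row 1: entry 0 ≤ 0; row 2: 15/3 = 5; row 3: 21/2 = 21/2; row 4: 23/2 = 23/2. Minimum is 5 at row 2 (s_2 leaves); pivot element 3.
Divide row 2 by 3; eliminate column x2 from the other rows.
Second iteration: most negative Z-row entry is -2 in column s_1, so s_1 enters.
Ratio test on column s_1 — row 1: 3/(1/3) = 9; row 2: entry -1/3 ≤ 0; row 3: entry 0 ≤ 0; row 4: 13/(1/3) = 39. Minimum is 9 at row 1 (x3 leaves); pivot element 1/3.
Divide row 1 by 1/3; eliminate column s_1 from the other rows.
After both pivots, the entry at constraint row 1, column s_2 is 0.

0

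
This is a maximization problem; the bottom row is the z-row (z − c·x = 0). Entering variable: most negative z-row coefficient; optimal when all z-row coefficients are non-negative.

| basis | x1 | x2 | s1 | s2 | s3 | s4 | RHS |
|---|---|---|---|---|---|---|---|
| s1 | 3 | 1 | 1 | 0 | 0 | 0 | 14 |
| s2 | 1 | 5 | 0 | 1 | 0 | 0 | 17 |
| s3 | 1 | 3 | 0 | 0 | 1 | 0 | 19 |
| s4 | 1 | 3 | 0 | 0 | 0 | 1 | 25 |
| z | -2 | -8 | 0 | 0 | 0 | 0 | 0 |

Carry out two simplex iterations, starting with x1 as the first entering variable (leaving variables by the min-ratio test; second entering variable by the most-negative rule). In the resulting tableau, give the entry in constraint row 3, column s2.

Ratio test on column x1 — row 1: 14/3 = 14/3; row 2: 17/1 = 17; row 3: 19/1 = 19; row 4: 25/1 = 25. Minimum is 14/3 at row 1 (s1 leaves); pivot element 3.
Divide row 1 by 3; eliminate column x1 from the other rows.
Second iteration: most negative z-row entry is -22/3 in column x2, so x2 enters.
Ratio test on column x2 — row 1: (14/3)/(1/3) = 14; row 2: (37/3)/(14/3) = 37/14; row 3: (43/3)/(8/3) = 43/8; row 4: (61/3)/(8/3) = 61/8. Minimum is 37/14 at row 2 (s2 leaves); pivot element 14/3.
Divide row 2 by 14/3; eliminate column x2 from the other rows.
After both pivots, the entry at constraint row 3, column s2 is -4/7.

-4/7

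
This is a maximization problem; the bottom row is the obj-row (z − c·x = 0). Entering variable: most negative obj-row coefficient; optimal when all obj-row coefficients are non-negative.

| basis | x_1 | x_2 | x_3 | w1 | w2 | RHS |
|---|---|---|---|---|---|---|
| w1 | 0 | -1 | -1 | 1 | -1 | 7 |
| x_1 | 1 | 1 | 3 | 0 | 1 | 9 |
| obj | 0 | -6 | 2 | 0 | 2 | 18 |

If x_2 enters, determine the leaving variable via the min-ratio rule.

x_1

Column x_2 entries and ratios — w1: -1 ≤ 0, skip; x_1: 9/1 = 9.
Smallest ratio is 9 in the row of x_1, so x_1 leaves.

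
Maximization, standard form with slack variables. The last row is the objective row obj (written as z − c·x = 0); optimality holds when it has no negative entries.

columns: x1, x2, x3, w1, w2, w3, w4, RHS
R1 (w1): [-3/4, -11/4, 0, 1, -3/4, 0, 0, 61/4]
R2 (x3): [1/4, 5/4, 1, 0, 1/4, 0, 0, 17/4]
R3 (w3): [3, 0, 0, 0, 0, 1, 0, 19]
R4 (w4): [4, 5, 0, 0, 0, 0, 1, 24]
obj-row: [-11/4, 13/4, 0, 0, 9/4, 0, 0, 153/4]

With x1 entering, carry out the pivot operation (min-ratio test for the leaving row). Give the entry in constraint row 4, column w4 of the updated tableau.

1/4

Ratio test on column x1 — row 1: entry -3/4 ≤ 0; row 2: (17/4)/(1/4) = 17; row 3: 19/3 = 19/3; row 4: 24/4 = 6. Minimum is 6 at row 4 (w4 leaves); pivot element 4.
Divide row 4 by 4; eliminate column x1 from the other rows.
In the new row 4, the w4 entry is the old entry divided by the pivot: 1/4 = 1/4.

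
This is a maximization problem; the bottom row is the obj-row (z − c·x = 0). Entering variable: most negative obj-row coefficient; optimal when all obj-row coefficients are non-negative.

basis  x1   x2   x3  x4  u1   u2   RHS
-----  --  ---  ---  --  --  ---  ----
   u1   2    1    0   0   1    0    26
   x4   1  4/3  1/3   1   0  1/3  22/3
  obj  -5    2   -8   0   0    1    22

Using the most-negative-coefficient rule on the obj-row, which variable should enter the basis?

Negative obj-row entries: x1: -5, x3: -8.
The most negative is -8 in column x3, so x3 enters.

x3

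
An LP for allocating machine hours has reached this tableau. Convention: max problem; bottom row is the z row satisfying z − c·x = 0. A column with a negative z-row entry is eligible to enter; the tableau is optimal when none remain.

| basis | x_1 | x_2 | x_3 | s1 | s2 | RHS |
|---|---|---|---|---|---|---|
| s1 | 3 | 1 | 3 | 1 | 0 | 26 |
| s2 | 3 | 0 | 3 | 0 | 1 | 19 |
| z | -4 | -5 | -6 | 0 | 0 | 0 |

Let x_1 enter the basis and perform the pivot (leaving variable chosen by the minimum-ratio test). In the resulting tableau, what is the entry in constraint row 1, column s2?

-1

Ratio test on column x_1 — row 1: 26/3 = 26/3; row 2: 19/3 = 19/3. Minimum is 19/3 at row 2 (s2 leaves); pivot element 3.
Divide row 2 by 3; eliminate column x_1 from the other rows.
Row 1 update in column s2: 0 − 3·(1/3) = -1.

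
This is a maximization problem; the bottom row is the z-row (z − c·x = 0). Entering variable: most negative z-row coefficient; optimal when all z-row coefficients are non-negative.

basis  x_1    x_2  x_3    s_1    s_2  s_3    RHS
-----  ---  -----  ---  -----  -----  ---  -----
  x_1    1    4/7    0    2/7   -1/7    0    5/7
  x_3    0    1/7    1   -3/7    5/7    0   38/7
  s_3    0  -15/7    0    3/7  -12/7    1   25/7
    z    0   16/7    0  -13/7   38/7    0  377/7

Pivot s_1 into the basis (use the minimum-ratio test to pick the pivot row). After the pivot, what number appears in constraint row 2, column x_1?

3/2

Ratio test on column s_1 — row 1: (5/7)/(2/7) = 5/2; row 2: entry -3/7 ≤ 0; row 3: (25/7)/(3/7) = 25/3. Minimum is 5/2 at row 1 (x_1 leaves); pivot element 2/7.
Divide row 1 by 2/7; eliminate column s_1 from the other rows.
Row 2 update in column x_1: 0 − (-3/7)·(7/2) = 3/2.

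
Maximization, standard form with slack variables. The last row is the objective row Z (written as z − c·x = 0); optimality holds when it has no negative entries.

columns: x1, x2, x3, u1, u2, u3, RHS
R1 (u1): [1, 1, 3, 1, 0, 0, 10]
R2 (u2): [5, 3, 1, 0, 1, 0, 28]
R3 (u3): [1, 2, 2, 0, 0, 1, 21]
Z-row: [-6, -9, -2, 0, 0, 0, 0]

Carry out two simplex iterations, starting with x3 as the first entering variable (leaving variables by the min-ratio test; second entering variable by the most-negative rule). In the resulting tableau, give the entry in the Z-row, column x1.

37/4

Ratio test on column x3 — row 1: 10/3 = 10/3; row 2: 28/1 = 28; row 3: 21/2 = 21/2. Minimum is 10/3 at row 1 (u1 leaves); pivot element 3.
Divide row 1 by 3; eliminate column x3 from the other rows.
Second iteration: most negative Z-row entry is -25/3 in column x2, so x2 enters.
Ratio test on column x2 — row 1: (10/3)/(1/3) = 10; row 2: (74/3)/(8/3) = 37/4; row 3: (43/3)/(4/3) = 43/4. Minimum is 37/4 at row 2 (u2 leaves); pivot element 8/3.
Divide row 2 by 8/3; eliminate column x2 from the other rows.
After both pivots, the entry at the Z-row, column x1 is 37/4.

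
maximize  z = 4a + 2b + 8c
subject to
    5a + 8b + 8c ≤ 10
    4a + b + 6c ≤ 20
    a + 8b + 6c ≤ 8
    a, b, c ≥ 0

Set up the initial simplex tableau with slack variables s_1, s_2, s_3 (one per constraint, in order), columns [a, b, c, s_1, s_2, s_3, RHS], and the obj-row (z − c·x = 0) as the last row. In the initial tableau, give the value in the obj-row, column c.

-8

The obj-row carries the negated objective coefficients: the c entry is -8.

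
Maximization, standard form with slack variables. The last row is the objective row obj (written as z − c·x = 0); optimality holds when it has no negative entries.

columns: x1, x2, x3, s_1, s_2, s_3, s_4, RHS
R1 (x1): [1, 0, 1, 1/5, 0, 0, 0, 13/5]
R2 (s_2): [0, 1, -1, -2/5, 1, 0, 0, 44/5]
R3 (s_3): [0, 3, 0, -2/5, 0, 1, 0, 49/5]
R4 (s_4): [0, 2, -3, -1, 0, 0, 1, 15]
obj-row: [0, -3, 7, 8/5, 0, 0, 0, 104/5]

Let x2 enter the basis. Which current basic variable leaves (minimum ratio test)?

s_3

Column x2 entries and ratios — x1: 0 ≤ 0, skip; s_2: (44/5)/1 = 44/5; s_3: (49/5)/3 = 49/15; s_4: 15/2 = 15/2.
Smallest ratio is 49/15 in the row of s_3, so s_3 leaves.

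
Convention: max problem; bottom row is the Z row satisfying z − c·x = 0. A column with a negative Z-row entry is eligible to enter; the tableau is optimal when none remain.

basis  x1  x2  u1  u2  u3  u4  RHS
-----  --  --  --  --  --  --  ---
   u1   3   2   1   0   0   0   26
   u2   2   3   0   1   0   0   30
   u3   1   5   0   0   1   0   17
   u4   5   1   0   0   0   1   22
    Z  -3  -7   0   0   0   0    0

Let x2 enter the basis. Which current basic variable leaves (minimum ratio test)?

u3

Column x2 entries and ratios — u1: 26/2 = 13; u2: 30/3 = 10; u3: 17/5 = 17/5; u4: 22/1 = 22.
Smallest ratio is 17/5 in the row of u3, so u3 leaves.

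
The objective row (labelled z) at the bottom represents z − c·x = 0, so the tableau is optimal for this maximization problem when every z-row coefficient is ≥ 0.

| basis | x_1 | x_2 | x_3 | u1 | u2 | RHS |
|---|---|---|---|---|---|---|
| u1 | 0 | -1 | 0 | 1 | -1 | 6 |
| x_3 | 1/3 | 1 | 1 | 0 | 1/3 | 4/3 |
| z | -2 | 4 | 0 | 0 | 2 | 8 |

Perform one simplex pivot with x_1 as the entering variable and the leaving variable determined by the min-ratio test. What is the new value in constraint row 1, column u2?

-1

Ratio test on column x_1 — row 1: entry 0 ≤ 0; row 2: (4/3)/(1/3) = 4. Minimum is 4 at row 2 (x_3 leaves); pivot element 1/3.
Divide row 2 by 1/3; eliminate column x_1 from the other rows.
Row 1 update in column u2: -1 − 0·1 = -1.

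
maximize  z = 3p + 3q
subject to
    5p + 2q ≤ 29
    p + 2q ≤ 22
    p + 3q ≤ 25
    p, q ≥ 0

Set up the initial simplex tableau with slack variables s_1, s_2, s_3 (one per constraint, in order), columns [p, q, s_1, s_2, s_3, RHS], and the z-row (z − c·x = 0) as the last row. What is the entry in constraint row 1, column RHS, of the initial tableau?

29

The RHS of constraint 1 is b_1 = 29.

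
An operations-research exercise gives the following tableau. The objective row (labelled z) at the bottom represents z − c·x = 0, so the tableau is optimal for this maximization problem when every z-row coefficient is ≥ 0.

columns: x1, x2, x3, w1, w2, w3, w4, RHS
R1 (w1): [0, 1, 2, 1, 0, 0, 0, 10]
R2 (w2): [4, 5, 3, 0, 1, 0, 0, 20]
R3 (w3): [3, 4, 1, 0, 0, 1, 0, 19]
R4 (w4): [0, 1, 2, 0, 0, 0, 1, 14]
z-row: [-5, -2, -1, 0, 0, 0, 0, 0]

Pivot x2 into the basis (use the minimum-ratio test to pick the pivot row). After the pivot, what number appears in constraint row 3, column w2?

Ratio test on column x2 — row 1: 10/1 = 10; row 2: 20/5 = 4; row 3: 19/4 = 19/4; row 4: 14/1 = 14. Minimum is 4 at row 2 (w2 leaves); pivot element 5.
Divide row 2 by 5; eliminate column x2 from the other rows.
Row 3 update in column w2: 0 − 4·(1/5) = -4/5.

-4/5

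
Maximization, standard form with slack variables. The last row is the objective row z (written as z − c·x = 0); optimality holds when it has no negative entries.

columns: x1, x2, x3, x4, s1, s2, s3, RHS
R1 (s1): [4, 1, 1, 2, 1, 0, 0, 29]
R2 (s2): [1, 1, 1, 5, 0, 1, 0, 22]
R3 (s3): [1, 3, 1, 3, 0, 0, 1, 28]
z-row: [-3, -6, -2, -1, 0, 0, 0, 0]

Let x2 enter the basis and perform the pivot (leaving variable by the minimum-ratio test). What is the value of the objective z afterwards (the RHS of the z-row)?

Ratio test on column x2 — row 1: 29/1 = 29; row 2: 22/1 = 22; row 3: 28/3 = 28/3. Minimum is 28/3 at row 3 (s3 leaves); pivot element 3.
Pivot on row 3; the z-row RHS becomes 0 − (-6)·(28/3) = 56.

56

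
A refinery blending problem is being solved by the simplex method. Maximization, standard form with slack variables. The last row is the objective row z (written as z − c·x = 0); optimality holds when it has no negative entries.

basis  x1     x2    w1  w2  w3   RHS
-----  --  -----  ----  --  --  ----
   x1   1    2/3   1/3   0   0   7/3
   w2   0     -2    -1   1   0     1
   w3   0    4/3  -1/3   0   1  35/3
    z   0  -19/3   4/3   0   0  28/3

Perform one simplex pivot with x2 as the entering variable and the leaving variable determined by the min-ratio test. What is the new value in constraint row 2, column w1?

0

Ratio test on column x2 — row 1: (7/3)/(2/3) = 7/2; row 2: entry -2 ≤ 0; row 3: (35/3)/(4/3) = 35/4. Minimum is 7/2 at row 1 (x1 leaves); pivot element 2/3.
Divide row 1 by 2/3; eliminate column x2 from the other rows.
Row 2 update in column w1: -1 − (-2)·(1/2) = 0.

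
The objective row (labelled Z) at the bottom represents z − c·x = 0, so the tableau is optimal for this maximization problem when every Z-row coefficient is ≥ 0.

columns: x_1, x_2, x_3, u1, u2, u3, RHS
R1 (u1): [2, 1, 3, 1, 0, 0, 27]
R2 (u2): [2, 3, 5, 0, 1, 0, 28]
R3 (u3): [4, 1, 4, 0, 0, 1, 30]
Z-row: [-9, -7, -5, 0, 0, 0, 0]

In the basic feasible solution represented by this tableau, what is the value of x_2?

0

x_2 is not in the basis, so in the current basic feasible solution x_2 = 0.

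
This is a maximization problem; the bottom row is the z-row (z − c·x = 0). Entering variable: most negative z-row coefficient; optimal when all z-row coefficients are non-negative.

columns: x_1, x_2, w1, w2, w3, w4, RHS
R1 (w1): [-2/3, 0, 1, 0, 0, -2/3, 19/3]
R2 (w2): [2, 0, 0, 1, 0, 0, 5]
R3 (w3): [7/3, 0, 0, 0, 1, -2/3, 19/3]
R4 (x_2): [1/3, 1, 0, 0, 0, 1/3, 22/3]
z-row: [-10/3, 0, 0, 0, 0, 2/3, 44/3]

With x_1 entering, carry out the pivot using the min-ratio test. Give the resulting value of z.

Ratio test on column x_1 — row 1: entry -2/3 ≤ 0; row 2: 5/2 = 5/2; row 3: (19/3)/(7/3) = 19/7; row 4: (22/3)/(1/3) = 22. Minimum is 5/2 at row 2 (w2 leaves); pivot element 2.
Pivot on row 2; the z-row RHS becomes 44/3 − (-10/3)·(5/2) = 23.

23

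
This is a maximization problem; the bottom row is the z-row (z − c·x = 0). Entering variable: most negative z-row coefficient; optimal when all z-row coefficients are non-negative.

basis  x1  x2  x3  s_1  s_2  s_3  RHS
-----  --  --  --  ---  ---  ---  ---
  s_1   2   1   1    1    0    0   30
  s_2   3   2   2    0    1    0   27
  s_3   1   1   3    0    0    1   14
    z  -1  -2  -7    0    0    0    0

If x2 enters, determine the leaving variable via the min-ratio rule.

s_2

Column x2 entries and ratios — s_1: 30/1 = 30; s_2: 27/2 = 27/2; s_3: 14/1 = 14.
Smallest ratio is 27/2 in the row of s_2, so s_2 leaves.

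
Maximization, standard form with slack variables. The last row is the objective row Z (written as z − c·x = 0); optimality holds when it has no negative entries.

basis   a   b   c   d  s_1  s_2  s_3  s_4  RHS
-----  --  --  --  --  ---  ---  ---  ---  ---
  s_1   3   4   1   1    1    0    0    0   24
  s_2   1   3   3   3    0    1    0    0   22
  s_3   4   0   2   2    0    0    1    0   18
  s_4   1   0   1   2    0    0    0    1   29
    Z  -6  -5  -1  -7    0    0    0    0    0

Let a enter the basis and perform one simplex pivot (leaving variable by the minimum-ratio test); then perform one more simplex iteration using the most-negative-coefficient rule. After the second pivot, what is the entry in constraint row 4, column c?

1/2

Ratio test on column a — row 1: 24/3 = 8; row 2: 22/1 = 22; row 3: 18/4 = 9/2; row 4: 29/1 = 29. Minimum is 9/2 at row 3 (s_3 leaves); pivot element 4.
Divide row 3 by 4; eliminate column a from the other rows.
Second iteration: most negative Z-row entry is -5 in column b, so b enters.
Ratio test on column b — row 1: (21/2)/4 = 21/8; row 2: (35/2)/3 = 35/6; row 3: entry 0 ≤ 0; row 4: entry 0 ≤ 0. Minimum is 21/8 at row 1 (s_1 leaves); pivot element 4.
Divide row 1 by 4; eliminate column b from the other rows.
After both pivots, the entry at constraint row 4, column c is 1/2.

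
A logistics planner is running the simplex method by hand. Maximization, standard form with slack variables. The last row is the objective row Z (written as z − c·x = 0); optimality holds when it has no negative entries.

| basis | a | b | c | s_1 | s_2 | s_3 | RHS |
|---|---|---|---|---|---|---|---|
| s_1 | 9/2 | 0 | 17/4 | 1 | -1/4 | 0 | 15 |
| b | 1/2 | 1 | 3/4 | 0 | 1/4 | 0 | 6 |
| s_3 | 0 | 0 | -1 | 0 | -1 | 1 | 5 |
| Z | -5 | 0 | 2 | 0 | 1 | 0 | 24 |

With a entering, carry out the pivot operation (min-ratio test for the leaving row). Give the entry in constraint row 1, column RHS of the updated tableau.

Ratio test on column a — row 1: 15/(9/2) = 10/3; row 2: 6/(1/2) = 12; row 3: entry 0 ≤ 0. Minimum is 10/3 at row 1 (s_1 leaves); pivot element 9/2.
Divide row 1 by 9/2; eliminate column a from the other rows.
In the new row 1, the RHS entry is the old entry divided by the pivot: 15/(9/2) = 10/3.

10/3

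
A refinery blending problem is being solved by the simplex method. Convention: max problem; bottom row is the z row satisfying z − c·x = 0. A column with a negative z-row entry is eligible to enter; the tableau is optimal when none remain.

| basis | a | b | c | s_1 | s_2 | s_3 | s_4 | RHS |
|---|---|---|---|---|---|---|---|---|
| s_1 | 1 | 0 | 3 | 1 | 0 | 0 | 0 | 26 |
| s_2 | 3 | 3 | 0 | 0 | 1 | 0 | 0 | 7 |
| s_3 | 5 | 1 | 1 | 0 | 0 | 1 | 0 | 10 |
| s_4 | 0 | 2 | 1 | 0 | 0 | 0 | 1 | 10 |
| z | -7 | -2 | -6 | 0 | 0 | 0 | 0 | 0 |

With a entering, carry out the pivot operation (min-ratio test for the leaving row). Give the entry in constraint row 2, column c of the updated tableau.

-3/5

Ratio test on column a — row 1: 26/1 = 26; row 2: 7/3 = 7/3; row 3: 10/5 = 2; row 4: entry 0 ≤ 0. Minimum is 2 at row 3 (s_3 leaves); pivot element 5.
Divide row 3 by 5; eliminate column a from the other rows.
Row 2 update in column c: 0 − 3·(1/5) = -3/5.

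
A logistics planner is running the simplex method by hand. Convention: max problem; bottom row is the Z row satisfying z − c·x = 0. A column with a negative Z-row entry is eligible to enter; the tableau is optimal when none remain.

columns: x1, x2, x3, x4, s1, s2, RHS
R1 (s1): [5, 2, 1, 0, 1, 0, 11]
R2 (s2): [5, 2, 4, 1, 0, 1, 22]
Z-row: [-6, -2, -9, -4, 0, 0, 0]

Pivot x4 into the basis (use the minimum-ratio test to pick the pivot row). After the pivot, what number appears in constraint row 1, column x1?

Ratio test on column x4 — row 1: entry 0 ≤ 0; row 2: 22/1 = 22. Minimum is 22 at row 2 (s2 leaves); pivot element 1.
Divide row 2 by 1; eliminate column x4 from the other rows.
Row 1 update in column x1: 5 − 0·5 = 5.

5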